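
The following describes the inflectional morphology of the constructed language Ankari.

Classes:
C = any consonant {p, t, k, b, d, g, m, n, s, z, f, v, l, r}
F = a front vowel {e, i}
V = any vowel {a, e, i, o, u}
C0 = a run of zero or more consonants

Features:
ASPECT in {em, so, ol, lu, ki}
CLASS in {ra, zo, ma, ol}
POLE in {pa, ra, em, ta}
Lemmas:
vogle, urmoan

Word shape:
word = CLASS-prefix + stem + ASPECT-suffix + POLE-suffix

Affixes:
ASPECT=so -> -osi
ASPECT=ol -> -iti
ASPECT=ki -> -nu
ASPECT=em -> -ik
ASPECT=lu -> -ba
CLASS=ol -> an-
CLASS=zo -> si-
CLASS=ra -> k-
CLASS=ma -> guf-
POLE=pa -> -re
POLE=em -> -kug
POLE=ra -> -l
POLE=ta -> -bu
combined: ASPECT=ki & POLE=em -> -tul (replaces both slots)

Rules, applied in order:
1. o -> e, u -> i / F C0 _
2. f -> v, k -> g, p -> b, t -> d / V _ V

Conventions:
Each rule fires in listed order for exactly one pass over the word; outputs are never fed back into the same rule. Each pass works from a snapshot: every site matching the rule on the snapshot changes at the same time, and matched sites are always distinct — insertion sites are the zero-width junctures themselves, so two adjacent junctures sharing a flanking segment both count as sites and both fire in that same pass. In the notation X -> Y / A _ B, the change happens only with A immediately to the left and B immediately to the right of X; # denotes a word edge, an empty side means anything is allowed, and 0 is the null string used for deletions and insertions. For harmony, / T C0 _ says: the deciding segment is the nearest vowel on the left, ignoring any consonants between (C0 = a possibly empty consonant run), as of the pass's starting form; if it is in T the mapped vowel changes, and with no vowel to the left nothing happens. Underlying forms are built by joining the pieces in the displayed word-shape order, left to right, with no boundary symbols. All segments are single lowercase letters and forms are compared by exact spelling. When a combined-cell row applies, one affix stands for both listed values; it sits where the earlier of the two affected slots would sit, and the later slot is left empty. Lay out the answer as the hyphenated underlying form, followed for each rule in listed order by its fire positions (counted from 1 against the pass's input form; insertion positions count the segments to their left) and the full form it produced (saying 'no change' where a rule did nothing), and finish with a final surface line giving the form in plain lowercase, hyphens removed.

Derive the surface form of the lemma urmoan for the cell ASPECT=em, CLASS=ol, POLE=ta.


underlying: an-urmoan-ik-bu
1. o -> e, u -> i / F C0 _: fires at position(s) 12: anurmoanikbi
2. f -> v, k -> g, p -> b, t -> d / V _ V: no change
surface: anurmoanikbi


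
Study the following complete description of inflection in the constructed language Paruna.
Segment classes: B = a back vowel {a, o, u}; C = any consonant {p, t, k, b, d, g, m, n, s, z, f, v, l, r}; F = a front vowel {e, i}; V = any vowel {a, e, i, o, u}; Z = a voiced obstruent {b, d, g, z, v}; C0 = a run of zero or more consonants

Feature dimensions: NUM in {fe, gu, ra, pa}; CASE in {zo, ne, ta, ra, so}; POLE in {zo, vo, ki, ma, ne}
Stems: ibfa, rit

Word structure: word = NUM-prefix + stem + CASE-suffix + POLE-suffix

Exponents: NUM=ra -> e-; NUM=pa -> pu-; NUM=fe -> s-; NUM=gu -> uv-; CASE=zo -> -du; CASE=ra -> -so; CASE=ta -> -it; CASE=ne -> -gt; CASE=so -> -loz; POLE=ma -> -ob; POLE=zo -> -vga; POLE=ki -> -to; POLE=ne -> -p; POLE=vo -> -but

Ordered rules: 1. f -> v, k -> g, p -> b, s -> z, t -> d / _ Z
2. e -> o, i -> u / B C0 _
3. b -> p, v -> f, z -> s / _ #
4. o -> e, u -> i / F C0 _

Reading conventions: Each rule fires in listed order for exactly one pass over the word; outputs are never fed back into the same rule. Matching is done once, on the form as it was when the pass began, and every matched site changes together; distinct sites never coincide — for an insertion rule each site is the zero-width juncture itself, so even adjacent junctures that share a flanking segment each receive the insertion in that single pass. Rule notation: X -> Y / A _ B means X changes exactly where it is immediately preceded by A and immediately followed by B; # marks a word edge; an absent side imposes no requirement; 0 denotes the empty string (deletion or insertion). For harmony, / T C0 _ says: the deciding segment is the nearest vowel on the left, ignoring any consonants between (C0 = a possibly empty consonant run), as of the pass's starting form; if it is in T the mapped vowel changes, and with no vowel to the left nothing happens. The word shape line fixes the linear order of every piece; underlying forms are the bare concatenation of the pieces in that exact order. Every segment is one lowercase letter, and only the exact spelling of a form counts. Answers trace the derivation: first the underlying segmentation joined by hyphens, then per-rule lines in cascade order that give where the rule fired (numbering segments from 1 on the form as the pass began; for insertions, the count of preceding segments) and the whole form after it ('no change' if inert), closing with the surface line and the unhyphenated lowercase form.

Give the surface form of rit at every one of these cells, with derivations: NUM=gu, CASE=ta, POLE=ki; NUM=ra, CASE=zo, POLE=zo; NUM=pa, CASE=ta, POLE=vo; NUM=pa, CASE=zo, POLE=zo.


cell NUM=gu, CASE=ta, POLE=ki:
underlying: uv-rit-it-to
1. f -> v, k -> g, p -> b, s -> z, t -> d / _ Z: no change
2. e -> o, i -> u / B C0 _: fires at position(s) 4: uvrutitto
3. b -> p, v -> f, z -> s / _ #: no change
4. o -> e, u -> i / F C0 _: fires at position(s) 9: uvrutitte
surface: uvrutitte

cell NUM=ra, CASE=zo, POLE=zo:
underlying: e-rit-du-vga
1. f -> v, k -> g, p -> b, s -> z, t -> d / _ Z: fires at position(s) 4: eridduvga
2. e -> o, i -> u / B C0 _: no change
3. b -> p, v -> f, z -> s / _ #: no change
4. o -> e, u -> i / F C0 _: fires at position(s) 6: eriddivga
surface: eriddivga

cell NUM=pa, CASE=ta, POLE=vo:
underlying: pu-rit-it-but
1. f -> v, k -> g, p -> b, s -> z, t -> d / _ Z: fires at position(s) 7: puritidbut
2. e -> o, i -> u / B C0 _: fires at position(s) 4: purutidbut
3. b -> p, v -> f, z -> s / _ #: no change
4. o -> e, u -> i / F C0 _: fires at position(s) 9: purutidbit
surface: purutidbit

cell NUM=pa, CASE=zo, POLE=zo:
underlying: pu-rit-du-vga
1. f -> v, k -> g, p -> b, s -> z, t -> d / _ Z: fires at position(s) 5: puridduvga
2. e -> o, i -> u / B C0 _: fires at position(s) 4: purudduvga
3. b -> p, v -> f, z -> s / _ #: no change
4. o -> e, u -> i / F C0 _: no change
surface: purudduvga


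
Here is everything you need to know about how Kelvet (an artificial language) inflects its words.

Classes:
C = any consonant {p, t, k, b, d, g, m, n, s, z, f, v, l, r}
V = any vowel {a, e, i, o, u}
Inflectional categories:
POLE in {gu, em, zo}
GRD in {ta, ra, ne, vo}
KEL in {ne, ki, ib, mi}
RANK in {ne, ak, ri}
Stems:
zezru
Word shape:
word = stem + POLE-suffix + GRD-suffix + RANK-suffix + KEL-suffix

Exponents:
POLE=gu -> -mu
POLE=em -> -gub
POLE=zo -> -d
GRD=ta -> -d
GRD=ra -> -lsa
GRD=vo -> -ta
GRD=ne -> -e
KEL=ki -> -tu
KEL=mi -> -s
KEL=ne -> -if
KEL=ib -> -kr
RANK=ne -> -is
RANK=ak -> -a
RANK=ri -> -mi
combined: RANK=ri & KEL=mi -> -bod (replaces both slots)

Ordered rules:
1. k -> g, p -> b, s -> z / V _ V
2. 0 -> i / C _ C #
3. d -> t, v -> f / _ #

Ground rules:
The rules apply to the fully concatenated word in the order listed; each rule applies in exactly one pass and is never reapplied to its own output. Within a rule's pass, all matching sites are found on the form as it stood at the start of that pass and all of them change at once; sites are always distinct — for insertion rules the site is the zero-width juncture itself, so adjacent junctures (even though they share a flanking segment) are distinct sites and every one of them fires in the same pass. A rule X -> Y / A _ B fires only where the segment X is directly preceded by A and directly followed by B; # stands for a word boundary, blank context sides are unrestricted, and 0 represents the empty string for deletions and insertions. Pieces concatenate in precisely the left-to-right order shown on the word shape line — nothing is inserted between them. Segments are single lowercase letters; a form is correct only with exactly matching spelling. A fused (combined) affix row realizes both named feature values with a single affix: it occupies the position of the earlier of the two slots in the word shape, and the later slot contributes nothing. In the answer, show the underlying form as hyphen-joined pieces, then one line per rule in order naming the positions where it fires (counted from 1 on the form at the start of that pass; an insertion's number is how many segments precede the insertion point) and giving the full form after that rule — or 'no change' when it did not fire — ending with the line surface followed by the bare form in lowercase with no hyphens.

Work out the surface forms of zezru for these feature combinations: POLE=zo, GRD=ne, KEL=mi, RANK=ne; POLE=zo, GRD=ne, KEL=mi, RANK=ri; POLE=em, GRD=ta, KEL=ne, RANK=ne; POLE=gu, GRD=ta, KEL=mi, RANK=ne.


cell POLE=zo, GRD=ne, KEL=mi, RANK=ne:
underlying: zezru-d-e-is-s
1. k -> g, p -> b, s -> z / V _ V: no change
2. 0 -> i / C _ C #: inserts after position(s) 9: zezrudeisis
3. d -> t, v -> f / _ #: no change
surface: zezrudeisis

cell POLE=zo, GRD=ne, KEL=mi, RANK=ri:
underlying: zezru-d-e-bod
1. k -> g, p -> b, s -> z / V _ V: no change
2. 0 -> i / C _ C #: no change
3. d -> t, v -> f / _ #: fires at position(s) 10: zezrudebot
surface: zezrudebot

cell POLE=em, GRD=ta, KEL=ne, RANK=ne:
underlying: zezru-gub-d-is-if
1. k -> g, p -> b, s -> z / V _ V: fires at position(s) 11: zezrugubdizif
2. 0 -> i / C _ C #: no change
3. d -> t, v -> f / _ #: no change
surface: zezrugubdizif

cell POLE=gu, GRD=ta, KEL=mi, RANK=ne:
underlying: zezru-mu-d-is-s
1. k -> g, p -> b, s -> z / V _ V: no change
2. 0 -> i / C _ C #: inserts after position(s) 10: zezrumudisis
3. d -> t, v -> f / _ #: no change
surface: zezrumudisis


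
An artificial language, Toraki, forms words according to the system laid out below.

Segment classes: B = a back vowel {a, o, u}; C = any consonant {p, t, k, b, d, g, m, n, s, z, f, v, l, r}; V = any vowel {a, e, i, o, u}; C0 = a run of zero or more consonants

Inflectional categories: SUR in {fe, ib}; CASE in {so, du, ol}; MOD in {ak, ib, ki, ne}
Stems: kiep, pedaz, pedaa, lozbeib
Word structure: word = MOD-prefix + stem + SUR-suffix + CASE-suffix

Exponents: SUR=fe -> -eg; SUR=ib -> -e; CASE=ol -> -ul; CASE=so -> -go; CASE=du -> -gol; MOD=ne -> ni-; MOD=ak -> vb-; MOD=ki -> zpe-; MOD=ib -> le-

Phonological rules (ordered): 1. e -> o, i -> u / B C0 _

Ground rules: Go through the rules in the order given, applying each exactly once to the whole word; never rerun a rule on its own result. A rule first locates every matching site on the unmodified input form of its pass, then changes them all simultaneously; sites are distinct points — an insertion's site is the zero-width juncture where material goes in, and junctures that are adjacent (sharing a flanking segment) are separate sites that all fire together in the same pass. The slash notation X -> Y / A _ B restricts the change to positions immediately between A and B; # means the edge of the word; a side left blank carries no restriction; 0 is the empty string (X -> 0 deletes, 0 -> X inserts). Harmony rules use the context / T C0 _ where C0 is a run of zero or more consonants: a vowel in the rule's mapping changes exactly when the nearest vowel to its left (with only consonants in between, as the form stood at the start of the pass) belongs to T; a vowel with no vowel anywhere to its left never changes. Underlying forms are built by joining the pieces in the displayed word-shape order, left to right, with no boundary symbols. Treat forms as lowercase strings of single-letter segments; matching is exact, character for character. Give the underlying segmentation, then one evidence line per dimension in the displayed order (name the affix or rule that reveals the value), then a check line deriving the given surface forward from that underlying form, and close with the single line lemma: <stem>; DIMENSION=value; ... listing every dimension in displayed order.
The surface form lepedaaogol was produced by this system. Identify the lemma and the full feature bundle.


underlying: le-pedaa-e-gol
SUR=ib - signalled by the affix -e
CASE=du - signalled by the affix -gol
MOD=ib - signalled by the affix le-
check: lepedaaegol -> lepedaaogol
lemma: pedaa; SUR=ib; CASE=du; MOD=ib


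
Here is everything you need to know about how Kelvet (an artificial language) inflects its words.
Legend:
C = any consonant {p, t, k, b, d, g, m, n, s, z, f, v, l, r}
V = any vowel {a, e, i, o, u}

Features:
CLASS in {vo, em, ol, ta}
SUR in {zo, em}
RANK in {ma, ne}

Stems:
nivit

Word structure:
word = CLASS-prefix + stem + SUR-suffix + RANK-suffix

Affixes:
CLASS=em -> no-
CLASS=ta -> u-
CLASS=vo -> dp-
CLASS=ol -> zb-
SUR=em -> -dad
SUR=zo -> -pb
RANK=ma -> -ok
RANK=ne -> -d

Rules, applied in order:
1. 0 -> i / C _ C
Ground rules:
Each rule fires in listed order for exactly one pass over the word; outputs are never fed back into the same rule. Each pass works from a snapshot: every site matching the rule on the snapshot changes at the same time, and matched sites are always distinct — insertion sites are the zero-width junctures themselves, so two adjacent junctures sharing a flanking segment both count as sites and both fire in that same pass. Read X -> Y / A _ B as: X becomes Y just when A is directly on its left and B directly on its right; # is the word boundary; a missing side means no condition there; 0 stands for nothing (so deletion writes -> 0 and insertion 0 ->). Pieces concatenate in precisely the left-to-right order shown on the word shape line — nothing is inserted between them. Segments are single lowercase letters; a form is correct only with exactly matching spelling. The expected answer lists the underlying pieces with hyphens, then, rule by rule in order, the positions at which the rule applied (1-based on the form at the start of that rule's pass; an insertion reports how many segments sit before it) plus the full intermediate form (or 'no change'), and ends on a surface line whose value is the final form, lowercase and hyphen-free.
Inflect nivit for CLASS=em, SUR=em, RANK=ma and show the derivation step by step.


underlying: no-nivit-dad-ok
1. 0 -> i / C _ C: inserts after position(s) 7: nonivitidadok
surface: nonivitidadok


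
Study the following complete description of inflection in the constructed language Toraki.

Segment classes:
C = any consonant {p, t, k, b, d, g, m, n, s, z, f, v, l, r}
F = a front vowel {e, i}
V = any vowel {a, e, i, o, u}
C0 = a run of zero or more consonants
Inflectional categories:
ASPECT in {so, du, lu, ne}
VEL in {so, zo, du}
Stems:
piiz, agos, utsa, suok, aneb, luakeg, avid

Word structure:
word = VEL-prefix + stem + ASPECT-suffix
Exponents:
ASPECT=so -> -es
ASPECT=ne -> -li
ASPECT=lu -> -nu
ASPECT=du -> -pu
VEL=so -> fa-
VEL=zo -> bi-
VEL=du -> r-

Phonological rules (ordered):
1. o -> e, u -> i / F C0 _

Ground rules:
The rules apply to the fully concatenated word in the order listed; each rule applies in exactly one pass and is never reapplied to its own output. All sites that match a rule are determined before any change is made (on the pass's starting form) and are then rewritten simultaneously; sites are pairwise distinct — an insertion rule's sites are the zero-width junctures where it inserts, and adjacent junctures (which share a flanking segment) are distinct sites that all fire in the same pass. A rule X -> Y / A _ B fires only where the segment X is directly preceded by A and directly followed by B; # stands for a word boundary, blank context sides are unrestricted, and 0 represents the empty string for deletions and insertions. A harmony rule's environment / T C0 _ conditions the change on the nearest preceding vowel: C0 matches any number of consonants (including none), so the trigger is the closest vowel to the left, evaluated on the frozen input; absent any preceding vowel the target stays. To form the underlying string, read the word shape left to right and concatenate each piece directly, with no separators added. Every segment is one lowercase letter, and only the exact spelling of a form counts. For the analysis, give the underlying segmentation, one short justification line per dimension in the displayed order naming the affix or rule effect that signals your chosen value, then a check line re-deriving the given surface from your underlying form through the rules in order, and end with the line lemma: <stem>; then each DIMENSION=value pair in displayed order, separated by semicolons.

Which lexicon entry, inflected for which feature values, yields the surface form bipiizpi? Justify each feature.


underlying: bi-piiz-pu
ASPECT=du - signalled by the affix -pu
VEL=zo - signalled by the affix bi-
check: bipiizpu -> bipiizpi
lemma: piiz; ASPECT=du; VEL=zo


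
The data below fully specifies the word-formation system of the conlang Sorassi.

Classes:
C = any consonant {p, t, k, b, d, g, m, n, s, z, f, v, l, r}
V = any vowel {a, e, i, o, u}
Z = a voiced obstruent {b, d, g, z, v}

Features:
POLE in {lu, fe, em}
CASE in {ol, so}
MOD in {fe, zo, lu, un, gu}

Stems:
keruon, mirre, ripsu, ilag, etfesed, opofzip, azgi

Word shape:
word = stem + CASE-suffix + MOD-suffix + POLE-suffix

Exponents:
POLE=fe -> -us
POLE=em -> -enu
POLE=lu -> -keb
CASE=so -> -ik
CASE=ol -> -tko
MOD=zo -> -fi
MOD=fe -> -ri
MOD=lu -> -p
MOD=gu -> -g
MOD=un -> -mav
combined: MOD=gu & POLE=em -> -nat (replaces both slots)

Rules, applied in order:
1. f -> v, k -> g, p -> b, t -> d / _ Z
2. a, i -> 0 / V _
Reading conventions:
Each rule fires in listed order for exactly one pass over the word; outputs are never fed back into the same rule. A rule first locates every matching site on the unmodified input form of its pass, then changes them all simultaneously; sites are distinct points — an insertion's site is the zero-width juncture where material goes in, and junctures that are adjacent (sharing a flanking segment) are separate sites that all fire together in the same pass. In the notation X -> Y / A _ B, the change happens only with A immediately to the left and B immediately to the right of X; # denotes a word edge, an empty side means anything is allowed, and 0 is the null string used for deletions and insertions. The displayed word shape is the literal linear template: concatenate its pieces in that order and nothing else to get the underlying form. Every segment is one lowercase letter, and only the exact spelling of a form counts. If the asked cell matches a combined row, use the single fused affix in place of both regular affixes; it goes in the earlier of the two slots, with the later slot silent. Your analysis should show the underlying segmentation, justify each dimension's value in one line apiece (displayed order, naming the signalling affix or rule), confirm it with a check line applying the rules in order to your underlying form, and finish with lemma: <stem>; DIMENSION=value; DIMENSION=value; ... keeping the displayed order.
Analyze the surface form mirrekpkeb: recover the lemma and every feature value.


underlying: mirre-ik-p-keb
POLE=lu - signalled by the affix -keb
CASE=so - signalled by the affix -ik
MOD=lu - signalled by the affix -p
check: mirreikpkeb -> mirreikpkeb -> mirrekpkeb
lemma: mirre; POLE=lu; CASE=so; MOD=lu


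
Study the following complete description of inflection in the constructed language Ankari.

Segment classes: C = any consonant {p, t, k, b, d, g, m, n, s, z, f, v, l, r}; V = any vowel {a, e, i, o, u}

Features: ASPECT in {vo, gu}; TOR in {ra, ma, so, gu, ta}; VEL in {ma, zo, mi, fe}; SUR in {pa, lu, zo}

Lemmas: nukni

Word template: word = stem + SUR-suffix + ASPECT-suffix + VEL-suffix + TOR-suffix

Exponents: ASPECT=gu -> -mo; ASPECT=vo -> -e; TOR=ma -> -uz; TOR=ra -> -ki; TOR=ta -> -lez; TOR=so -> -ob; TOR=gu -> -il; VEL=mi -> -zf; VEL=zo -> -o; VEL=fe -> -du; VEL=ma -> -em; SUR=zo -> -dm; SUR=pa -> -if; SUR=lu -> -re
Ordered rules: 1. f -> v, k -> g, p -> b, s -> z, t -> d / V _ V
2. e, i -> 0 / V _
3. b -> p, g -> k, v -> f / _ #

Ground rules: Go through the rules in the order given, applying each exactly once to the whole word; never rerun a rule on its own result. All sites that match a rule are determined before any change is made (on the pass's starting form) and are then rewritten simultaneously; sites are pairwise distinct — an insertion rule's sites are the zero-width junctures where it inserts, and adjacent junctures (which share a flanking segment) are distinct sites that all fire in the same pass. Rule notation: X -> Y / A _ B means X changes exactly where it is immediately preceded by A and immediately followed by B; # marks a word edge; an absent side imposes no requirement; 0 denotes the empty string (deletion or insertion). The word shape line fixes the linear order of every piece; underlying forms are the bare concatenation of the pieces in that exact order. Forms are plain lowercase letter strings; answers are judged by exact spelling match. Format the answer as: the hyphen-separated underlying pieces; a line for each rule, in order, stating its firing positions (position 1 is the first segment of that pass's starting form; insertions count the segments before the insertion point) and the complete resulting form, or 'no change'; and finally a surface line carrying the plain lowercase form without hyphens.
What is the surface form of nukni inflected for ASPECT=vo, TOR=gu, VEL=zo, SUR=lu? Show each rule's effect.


underlying: nukni-re-e-o-il
1. f -> v, k -> g, p -> b, s -> z, t -> d / V _ V: no change
2. e, i -> 0 / V _: fires at position(s) 8, 10: nuknireol
3. b -> p, g -> k, v -> f / _ #: no change
surface: nuknireol


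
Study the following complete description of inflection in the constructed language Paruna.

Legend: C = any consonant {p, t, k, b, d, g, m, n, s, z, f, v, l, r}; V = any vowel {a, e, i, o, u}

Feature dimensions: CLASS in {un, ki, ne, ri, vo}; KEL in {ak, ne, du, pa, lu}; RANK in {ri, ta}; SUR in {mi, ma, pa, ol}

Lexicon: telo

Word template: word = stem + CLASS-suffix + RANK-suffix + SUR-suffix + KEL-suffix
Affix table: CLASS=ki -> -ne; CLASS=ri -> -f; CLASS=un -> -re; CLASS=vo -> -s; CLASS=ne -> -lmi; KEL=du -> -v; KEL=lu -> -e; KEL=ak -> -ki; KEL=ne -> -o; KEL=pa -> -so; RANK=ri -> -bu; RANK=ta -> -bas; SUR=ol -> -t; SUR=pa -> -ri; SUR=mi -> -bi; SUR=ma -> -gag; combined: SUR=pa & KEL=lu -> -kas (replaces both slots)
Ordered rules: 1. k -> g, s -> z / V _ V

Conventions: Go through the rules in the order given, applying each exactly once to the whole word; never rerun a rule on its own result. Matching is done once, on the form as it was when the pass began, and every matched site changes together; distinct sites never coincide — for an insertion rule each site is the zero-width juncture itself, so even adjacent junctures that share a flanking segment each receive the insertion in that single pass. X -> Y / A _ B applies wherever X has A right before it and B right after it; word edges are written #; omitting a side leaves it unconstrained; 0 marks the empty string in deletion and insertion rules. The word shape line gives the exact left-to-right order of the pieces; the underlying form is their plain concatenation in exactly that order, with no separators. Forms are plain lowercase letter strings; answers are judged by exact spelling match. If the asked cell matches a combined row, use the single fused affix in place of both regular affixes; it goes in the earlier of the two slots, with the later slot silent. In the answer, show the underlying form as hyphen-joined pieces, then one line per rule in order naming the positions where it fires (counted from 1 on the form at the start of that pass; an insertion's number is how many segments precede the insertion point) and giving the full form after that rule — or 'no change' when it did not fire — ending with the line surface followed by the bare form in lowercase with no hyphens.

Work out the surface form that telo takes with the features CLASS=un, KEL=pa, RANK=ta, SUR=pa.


underlying: telo-re-bas-ri-so
1. k -> g, s -> z / V _ V: fires at position(s) 12: telorebasrizo
surface: telorebasrizo


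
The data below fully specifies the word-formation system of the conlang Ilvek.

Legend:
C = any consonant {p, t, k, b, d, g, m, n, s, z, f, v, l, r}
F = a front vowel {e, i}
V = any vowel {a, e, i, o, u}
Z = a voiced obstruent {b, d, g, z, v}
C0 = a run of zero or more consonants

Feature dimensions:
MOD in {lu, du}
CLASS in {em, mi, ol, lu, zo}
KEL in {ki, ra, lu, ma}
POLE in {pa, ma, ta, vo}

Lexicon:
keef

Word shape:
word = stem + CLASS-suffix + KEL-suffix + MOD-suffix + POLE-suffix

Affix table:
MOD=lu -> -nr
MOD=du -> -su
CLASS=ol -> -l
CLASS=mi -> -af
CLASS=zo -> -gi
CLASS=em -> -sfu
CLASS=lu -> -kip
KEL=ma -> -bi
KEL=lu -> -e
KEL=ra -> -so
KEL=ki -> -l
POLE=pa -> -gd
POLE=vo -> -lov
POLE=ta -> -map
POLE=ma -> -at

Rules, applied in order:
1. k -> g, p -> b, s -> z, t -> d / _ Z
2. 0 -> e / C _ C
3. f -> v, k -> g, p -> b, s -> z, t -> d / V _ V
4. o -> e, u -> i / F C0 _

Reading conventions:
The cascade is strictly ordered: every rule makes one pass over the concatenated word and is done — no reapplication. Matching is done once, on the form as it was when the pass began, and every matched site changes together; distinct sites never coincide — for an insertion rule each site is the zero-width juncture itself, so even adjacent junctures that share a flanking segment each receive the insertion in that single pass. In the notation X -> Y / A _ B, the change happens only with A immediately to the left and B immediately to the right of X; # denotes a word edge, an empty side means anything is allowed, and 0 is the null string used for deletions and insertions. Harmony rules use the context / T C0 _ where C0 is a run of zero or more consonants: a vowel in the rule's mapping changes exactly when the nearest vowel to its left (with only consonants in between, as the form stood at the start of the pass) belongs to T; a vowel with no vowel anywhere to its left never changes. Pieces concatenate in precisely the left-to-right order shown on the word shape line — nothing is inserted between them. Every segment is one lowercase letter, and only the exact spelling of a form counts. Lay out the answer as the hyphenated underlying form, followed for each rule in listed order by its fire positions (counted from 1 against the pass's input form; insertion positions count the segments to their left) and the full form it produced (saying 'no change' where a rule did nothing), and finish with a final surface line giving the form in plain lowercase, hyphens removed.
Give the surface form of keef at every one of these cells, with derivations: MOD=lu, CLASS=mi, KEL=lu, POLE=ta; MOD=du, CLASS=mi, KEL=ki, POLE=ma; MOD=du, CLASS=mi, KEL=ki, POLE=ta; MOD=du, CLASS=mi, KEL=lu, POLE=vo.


cell MOD=lu, CLASS=mi, KEL=lu, POLE=ta:
underlying: keef-af-e-nr-map
1. k -> g, p -> b, s -> z, t -> d / _ Z: no change
2. 0 -> e / C _ C: inserts after position(s) 8, 9: keefafeneremap
3. f -> v, k -> g, p -> b, s -> z, t -> d / V _ V: fires at position(s) 4, 6: keevaveneremap
4. o -> e, u -> i / F C0 _: no change
surface: keevaveneremap

cell MOD=du, CLASS=mi, KEL=ki, POLE=ma:
underlying: keef-af-l-su-at
1. k -> g, p -> b, s -> z, t -> d / _ Z: no change
2. 0 -> e / C _ C: inserts after position(s) 6, 7: keefafelesuat
3. f -> v, k -> g, p -> b, s -> z, t -> d / V _ V: fires at position(s) 4, 6, 10: keevavelezuat
4. o -> e, u -> i / F C0 _: fires at position(s) 11: keevaveleziat
surface: keevaveleziat

cell MOD=du, CLASS=mi, KEL=ki, POLE=ta:
underlying: keef-af-l-su-map
1. k -> g, p -> b, s -> z, t -> d / _ Z: no change
2. 0 -> e / C _ C: inserts after position(s) 6, 7: keefafelesumap
3. f -> v, k -> g, p -> b, s -> z, t -> d / V _ V: fires at position(s) 4, 6, 10: keevavelezumap
4. o -> e, u -> i / F C0 _: fires at position(s) 11: keevavelezimap
surface: keevavelezimap

cell MOD=du, CLASS=mi, KEL=lu, POLE=vo:
underlying: keef-af-e-su-lov
1. k -> g, p -> b, s -> z, t -> d / _ Z: no change
2. 0 -> e / C _ C: no change
3. f -> v, k -> g, p -> b, s -> z, t -> d / V _ V: fires at position(s) 4, 6, 8: keevavezulov
4. o -> e, u -> i / F C0 _: fires at position(s) 9: keevavezilov
surface: keevavezilov


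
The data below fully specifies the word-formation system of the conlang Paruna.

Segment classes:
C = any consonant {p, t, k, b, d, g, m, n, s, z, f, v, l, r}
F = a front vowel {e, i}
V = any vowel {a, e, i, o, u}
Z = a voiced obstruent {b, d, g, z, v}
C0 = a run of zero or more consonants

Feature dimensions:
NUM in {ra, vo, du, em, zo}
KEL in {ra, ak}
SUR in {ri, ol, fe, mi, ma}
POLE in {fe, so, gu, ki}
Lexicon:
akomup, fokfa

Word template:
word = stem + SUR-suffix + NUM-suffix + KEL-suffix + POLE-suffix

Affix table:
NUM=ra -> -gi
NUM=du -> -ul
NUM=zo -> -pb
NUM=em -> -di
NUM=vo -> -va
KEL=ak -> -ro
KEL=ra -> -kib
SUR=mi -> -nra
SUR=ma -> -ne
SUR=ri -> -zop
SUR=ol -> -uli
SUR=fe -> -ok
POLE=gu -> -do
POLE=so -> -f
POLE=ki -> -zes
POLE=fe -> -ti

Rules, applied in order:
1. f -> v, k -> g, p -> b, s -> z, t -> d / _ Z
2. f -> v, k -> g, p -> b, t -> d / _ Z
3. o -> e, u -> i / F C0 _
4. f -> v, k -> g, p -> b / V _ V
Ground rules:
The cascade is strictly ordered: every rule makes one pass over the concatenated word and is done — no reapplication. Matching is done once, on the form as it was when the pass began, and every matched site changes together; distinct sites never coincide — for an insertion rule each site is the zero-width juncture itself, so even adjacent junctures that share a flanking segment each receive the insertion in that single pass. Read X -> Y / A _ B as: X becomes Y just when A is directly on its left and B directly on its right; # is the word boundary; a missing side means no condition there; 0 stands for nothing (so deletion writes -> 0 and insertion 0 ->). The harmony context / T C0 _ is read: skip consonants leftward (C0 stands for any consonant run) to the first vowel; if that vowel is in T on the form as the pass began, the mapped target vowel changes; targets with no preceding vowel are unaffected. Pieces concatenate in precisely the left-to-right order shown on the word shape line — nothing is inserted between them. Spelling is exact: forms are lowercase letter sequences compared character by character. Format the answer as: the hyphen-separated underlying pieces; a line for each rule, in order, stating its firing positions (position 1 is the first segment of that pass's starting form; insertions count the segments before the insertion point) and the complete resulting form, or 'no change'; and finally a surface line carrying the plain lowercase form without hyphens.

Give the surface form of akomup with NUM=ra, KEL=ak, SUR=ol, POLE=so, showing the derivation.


underlying: akomup-uli-gi-ro-f
1. f -> v, k -> g, p -> b, s -> z, t -> d / _ Z: no change
2. f -> v, k -> g, p -> b, t -> d / _ Z: no change
3. o -> e, u -> i / F C0 _: fires at position(s) 13: akomupuligiref
4. f -> v, k -> g, p -> b / V _ V: fires at position(s) 2, 6: agomubuligiref
surface: agomubuligiref


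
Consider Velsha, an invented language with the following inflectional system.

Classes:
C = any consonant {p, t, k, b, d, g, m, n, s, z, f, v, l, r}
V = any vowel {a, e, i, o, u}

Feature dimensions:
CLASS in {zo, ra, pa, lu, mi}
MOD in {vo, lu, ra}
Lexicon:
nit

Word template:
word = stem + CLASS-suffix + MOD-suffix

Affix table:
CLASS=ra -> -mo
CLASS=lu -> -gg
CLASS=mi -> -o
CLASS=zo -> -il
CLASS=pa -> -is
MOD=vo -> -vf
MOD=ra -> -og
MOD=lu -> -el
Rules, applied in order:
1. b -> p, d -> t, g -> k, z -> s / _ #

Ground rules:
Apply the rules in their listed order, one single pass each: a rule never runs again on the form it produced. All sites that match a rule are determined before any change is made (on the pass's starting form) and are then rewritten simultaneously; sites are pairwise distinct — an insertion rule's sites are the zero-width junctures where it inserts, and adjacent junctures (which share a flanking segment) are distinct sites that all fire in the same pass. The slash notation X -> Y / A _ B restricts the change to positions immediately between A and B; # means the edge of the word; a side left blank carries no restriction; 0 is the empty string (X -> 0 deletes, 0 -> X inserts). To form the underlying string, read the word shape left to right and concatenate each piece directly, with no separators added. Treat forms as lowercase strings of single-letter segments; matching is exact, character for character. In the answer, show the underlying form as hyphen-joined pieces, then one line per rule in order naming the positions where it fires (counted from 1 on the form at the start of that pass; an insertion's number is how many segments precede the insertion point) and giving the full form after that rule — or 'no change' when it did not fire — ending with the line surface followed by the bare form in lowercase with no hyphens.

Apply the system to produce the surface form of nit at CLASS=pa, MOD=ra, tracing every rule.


underlying: nit-is-og
1. b -> p, d -> t, g -> k, z -> s / _ #: fires at position(s) 7: nitisok
surface: nitisok


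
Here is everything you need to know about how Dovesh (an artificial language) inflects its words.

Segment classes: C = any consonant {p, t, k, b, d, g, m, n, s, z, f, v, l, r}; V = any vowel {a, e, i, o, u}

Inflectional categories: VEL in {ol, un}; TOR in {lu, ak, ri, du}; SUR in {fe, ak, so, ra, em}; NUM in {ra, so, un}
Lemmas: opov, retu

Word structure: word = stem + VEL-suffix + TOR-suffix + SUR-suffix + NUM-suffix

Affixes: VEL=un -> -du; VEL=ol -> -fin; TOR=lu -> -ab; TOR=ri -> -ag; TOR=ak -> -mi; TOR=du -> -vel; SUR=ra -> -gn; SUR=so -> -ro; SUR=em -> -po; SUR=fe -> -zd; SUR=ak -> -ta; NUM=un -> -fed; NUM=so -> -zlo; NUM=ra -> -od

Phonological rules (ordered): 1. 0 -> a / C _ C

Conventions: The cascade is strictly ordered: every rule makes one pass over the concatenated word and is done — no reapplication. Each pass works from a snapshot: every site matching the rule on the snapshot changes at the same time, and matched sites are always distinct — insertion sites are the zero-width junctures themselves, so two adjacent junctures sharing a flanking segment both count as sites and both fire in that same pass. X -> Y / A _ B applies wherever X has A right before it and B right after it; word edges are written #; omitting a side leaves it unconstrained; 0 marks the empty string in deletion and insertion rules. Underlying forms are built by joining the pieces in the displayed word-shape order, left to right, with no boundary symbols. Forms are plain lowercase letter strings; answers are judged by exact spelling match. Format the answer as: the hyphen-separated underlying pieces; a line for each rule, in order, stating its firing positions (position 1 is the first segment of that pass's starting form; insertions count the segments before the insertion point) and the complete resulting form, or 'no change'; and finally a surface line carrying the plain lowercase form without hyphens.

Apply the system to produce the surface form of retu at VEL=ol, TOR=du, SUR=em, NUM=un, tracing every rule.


underlying: retu-fin-vel-po-fed
1. 0 -> a / C _ C: inserts after position(s) 7, 10: retufinavelapofed
surface: retufinavelapofed


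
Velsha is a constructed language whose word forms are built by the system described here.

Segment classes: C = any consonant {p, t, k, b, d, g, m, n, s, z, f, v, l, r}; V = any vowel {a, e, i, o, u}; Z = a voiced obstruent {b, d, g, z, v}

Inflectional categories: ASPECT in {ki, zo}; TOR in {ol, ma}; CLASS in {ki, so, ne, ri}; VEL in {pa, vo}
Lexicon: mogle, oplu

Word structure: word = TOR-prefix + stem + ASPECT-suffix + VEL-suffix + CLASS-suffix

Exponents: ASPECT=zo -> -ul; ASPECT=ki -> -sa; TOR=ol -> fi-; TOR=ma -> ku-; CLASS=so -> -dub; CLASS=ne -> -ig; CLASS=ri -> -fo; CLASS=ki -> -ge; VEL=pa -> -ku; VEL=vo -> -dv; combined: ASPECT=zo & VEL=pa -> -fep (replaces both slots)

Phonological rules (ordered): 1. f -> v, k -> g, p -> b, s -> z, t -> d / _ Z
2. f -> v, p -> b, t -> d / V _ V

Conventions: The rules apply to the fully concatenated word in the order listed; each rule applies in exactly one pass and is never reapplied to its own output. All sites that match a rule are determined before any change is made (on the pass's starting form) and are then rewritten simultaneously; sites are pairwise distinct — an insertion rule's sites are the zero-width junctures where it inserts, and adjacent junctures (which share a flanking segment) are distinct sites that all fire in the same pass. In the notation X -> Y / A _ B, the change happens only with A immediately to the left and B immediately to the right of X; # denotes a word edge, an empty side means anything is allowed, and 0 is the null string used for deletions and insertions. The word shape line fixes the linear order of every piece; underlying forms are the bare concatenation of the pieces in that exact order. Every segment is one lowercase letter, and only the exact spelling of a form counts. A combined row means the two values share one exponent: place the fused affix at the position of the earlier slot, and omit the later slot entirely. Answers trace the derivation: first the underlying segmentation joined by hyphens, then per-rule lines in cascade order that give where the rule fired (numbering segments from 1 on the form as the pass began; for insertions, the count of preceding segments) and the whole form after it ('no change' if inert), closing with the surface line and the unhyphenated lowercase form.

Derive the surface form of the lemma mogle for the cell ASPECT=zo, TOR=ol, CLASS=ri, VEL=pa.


underlying: fi-mogle-fep-fo
1. f -> v, k -> g, p -> b, s -> z, t -> d / _ Z: no change
2. f -> v, p -> b, t -> d / V _ V: fires at position(s) 8: fimoglevepfo
surface: fimoglevepfo


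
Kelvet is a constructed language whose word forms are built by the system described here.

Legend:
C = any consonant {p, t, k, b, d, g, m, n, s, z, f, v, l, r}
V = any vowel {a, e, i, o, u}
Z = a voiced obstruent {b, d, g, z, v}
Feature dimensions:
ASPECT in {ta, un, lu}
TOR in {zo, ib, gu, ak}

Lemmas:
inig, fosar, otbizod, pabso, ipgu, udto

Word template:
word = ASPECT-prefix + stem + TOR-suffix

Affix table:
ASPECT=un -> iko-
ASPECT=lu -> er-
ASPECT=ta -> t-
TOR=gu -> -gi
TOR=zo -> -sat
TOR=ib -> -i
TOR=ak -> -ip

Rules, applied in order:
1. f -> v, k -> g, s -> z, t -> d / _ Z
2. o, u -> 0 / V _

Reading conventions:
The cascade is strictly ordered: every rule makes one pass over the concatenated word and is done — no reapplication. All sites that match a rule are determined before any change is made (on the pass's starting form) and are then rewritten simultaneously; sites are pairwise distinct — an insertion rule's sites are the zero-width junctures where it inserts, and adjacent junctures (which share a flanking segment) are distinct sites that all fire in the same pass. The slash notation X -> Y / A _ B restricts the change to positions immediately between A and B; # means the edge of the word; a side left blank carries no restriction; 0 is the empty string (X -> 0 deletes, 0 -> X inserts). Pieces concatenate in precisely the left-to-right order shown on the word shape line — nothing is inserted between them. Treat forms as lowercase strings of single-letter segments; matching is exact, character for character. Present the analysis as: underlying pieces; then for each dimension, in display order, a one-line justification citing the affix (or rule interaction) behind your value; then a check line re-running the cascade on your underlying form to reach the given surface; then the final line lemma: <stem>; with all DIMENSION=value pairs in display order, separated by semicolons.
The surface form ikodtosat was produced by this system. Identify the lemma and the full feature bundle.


underlying: iko-udto-sat
ASPECT=un - signalled by the affix iko-
TOR=zo - signalled by the affix -sat
check: ikoudtosat -> ikoudtosat -> ikodtosat
lemma: udto; ASPECT=un; TOR=zo


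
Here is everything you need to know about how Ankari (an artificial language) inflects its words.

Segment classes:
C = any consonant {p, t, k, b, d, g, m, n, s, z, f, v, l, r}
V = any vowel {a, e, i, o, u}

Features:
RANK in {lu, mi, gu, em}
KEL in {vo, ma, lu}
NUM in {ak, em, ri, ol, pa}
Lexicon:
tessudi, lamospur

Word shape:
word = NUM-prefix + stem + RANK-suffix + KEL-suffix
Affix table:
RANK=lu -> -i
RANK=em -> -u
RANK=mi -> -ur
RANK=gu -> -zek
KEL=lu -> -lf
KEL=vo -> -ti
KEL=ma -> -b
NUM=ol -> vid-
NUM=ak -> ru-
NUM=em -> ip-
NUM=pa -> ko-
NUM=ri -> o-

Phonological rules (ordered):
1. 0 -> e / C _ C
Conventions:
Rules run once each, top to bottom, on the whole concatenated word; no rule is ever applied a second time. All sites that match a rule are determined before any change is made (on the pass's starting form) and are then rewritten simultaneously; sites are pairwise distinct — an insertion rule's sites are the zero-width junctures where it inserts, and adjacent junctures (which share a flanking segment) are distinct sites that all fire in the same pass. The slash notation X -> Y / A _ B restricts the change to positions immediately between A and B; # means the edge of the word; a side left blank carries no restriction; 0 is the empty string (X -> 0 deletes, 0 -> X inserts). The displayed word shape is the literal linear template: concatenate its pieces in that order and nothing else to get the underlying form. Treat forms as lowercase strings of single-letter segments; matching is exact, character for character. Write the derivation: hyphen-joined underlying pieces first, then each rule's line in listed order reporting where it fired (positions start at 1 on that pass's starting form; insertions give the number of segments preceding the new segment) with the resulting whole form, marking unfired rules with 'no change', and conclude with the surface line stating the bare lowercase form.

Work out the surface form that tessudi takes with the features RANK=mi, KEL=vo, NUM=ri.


underlying: o-tessudi-ur-ti
1. 0 -> e / C _ C: inserts after position(s) 4, 10: otesesudiureti
surface: otesesudiureti
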